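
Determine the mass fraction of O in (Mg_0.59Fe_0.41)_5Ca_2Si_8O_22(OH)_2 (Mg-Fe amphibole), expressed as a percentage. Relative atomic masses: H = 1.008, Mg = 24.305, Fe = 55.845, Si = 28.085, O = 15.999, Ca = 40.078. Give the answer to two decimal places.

M((Mg_0.59Fe_0.41)_5Ca_2Si_8O_22(OH)_2) = 877.010 g/mol.
O contributes 24 × 15.999 = 383.976 g per mole.
383.976/877.010 = 0.4378 → 43.78%.

43.78 mass %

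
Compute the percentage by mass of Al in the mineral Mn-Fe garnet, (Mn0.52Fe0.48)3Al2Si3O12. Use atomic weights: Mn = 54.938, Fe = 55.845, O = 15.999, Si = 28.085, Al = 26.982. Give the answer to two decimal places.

Formula mass = 1.56×54.938 + 1.44×55.845 + 2×26.982 + 3×28.085 + 12×15.999 = 496.327 g/mol, of which 53.964 g is Al.
So Al makes up 53.964/496.327 = 0.1087 of the mass, i.e. 10.87%.

10.87 weight percent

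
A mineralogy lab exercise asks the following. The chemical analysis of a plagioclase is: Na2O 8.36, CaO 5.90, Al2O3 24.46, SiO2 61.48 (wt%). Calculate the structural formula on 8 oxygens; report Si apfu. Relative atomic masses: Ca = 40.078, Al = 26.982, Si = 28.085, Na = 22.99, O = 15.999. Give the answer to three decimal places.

2.723 Si apfu

8.36 wt% Na2O ÷ 61.979 g/mol = 0.13488 mol, giving 0.26976 Na and 0.13488 O.
5.90 wt% CaO ÷ 56.077 g/mol = 0.10521 mol, giving 0.10521 Ca and 0.10521 O.
24.46 wt% Al2O3 ÷ 101.961 g/mol = 0.23990 mol, giving 0.47980 Al and 0.71970 O.
61.48 wt% SiO2 ÷ 60.083 g/mol = 1.02325 mol, giving 1.02325 Si and 2.04650 O.
Oxygen sums to 3.00629; scaling by 8/3.00629 = 2.66109 puts the formula on 8 O.
Si: 1.02325 × 2.66109 = 2.723 atoms per formula unit.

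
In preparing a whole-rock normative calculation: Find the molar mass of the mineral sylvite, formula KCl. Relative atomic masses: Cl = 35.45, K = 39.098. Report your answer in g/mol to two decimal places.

74.55 g/mol

The formula mass is the sum 1·39.098 + 1·35.45.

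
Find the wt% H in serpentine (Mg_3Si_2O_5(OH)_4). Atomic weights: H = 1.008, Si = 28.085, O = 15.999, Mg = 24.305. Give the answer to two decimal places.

1.46 wt%

M(Mg_3Si_2O_5(OH)_4) = 277.108 g/mol.
H contributes 4 × 1.008 = 4.032 g per mole.
4.032/277.108 = 0.0146 → 1.46%.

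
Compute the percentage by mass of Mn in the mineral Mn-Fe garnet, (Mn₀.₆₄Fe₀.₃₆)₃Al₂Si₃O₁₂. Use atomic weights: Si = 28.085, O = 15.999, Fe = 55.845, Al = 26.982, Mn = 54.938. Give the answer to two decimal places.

21.27 wt%

Molar mass of (Mn₀.₆₄Fe₀.₃₆)₃Al₂Si₃O₁₂: 1.92×54.938 + 1.08×55.845 + 2×26.982 + 3×28.085 + 12×15.999 = 496.001 g/mol.
Mass of Mn per formula unit: 1.92 × 54.938 = 105.481 g.
Weight fraction Mn = 105.481 / 496.001 = 0.2127.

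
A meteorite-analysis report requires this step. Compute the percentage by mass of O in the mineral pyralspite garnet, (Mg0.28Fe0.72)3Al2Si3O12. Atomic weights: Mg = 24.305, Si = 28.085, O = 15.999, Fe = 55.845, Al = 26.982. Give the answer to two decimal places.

40.74 mass %

Molar mass of (Mg0.28Fe0.72)3Al2Si3O12: 0.84·24.305 + 2.16·55.845 + 2·26.982 + 3·28.085 + 12·15.999 = 471.248 g/mol.
Mass of O per formula unit: 12 × 15.999 = 191.988 g.
Weight fraction O = 191.988 / 471.248 = 0.4074.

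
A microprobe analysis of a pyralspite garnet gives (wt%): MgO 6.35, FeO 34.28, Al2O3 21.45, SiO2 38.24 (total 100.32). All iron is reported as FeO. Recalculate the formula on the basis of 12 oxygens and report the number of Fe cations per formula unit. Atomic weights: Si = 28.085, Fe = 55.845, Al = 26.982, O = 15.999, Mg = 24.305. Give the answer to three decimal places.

6.35 wt% MgO ÷ 40.304 g/mol = 0.15755 mol, giving 0.15755 Mg and 0.15755 O.
34.28 wt% FeO ÷ 71.844 g/mol = 0.47714 mol, giving 0.47714 Fe and 0.47714 O.
21.45 wt% Al2O3 ÷ 101.961 g/mol = 0.21037 mol, giving 0.42074 Al and 0.63111 O.
38.24 wt% SiO2 ÷ 60.083 g/mol = 0.63645 mol, giving 0.63645 Si and 1.27290 O.
Oxygen sums to 2.53870; scaling by 12/2.53870 = 4.72683 puts the formula on 12 O.
Fe: 0.47714 × 4.72683 = 2.255 atoms per formula unit.

2.255 Fe apfu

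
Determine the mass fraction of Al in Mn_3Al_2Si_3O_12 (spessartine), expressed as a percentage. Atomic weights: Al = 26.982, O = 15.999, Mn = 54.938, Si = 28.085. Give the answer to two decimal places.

Molar mass of Mn_3Al_2Si_3O_12: 3*54.938 + 2*26.982 + 3*28.085 + 12*15.999 = 495.021 g/mol.
Mass of Al per formula unit: 2 × 26.982 = 53.964 g.
Weight fraction Al = 53.964 / 495.021 = 0.1090.

10.90 wt%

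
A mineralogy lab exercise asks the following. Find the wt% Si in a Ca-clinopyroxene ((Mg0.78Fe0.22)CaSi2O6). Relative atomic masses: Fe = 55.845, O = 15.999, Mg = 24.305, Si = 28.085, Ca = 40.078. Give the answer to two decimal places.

M((Mg0.78Fe0.22)CaSi2O6) = 223.486 g/mol.
Si contributes 2 × 28.085 = 56.170 g per mole.
56.170/223.486 = 0.2513 → 25.13%.

25.13 mass %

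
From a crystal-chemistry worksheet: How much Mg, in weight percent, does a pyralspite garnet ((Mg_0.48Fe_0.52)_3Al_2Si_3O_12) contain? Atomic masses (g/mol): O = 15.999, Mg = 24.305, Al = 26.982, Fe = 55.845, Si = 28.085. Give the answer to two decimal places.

7.74 weight percent

Formula mass = 1.44×24.305 + 1.56×55.845 + 2×26.982 + 3×28.085 + 12×15.999 = 452.324 g/mol, of which 34.999 g is Mg.
So Mg makes up 34.999/452.324 = 0.0774 of the mass, i.e. 7.74%.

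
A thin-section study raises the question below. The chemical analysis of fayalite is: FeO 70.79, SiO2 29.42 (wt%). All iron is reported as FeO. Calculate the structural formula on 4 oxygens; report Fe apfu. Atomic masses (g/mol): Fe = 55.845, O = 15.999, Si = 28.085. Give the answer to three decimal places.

FeO: 70.79/71.844 = 0.98533 mol → 0.98533 mol Fe, 0.98533 mol O.
SiO2: 29.42/60.083 = 0.48966 mol → 0.48966 mol Si, 0.97932 mol O.
Total oxygen = 1.96465 mol. Normalization factor = 4/1.96465 = 2.03599.
Fe per 4 O = 0.98533 × 2.03599 = 2.006.

2.006 Fe apfu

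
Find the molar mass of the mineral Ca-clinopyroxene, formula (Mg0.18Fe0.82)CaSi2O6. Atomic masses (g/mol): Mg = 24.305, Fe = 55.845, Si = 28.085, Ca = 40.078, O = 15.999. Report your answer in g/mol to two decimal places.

M = 0.18·24.305 + 0.82·55.845 + 1·40.078 + 2·28.085 + 6·15.999

242.41 g/mol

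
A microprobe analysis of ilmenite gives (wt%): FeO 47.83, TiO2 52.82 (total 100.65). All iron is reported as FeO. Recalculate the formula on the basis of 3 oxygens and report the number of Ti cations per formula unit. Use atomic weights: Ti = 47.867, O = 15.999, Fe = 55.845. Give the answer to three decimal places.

0.998 Ti apfu

47.83 wt% FeO ÷ 71.844 g/mol = 0.66575 mol, giving 0.66575 Fe and 0.66575 O.
52.82 wt% TiO2 ÷ 79.865 g/mol = 0.66137 mol, giving 0.66137 Ti and 1.32274 O.
Oxygen sums to 1.98849; scaling by 3/1.98849 = 1.50868 puts the formula on 3 O.
Ti: 0.66137 × 1.50868 = 0.998 atoms per formula unit.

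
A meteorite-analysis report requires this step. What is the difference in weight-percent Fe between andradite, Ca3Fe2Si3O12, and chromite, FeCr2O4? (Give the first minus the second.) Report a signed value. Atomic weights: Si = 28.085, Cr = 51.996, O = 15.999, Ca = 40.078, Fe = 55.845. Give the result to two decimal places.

M(Ca3Fe2Si3O12) = 508.167 g/mol, so wt% Fe = 111.690/508.167 × 100 = 21.98%.
M(FeCr2O4) = 223.833 g/mol, so wt% Fe = 55.845/223.833 × 100 = 24.95%.
21.98 − 24.95 = -2.97 pp.

-2.97 percentage points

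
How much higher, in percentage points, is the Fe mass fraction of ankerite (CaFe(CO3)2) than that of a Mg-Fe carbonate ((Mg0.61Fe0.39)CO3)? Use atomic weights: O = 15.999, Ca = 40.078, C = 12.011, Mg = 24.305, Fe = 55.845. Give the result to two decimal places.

First mineral: 55.845 g Fe in 215.939 g formula = 25.86 wt% Fe.
Second mineral: 21.780 g Fe in 96.614 g formula = 22.54 wt% Fe.
25.86% − 22.54% gives a difference of 3.32 percentage points.

3.32 percentage points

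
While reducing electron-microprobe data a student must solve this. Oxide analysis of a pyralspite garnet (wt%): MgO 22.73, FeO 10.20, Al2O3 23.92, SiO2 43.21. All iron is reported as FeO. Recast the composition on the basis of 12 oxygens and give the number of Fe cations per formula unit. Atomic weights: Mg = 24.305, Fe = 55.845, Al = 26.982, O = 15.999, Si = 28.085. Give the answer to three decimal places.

MgO (M=40.304): mol = 0.56396; Mg = 0.56396, O = 0.56396.
FeO (M=71.844): mol = 0.14197; Fe = 0.14197, O = 0.14197.
Al2O3 (M=101.961): mol = 0.23460; Al = 0.46920, O = 0.70380.
SiO2 (M=60.083): mol = 0.71917; Si = 0.71917, O = 1.43834.
ΣO = 2.84807; factor = 12/ΣO = 4.21338.
Fe apfu = 0.14197 × 4.21338 = 0.598.

0.598 Fe apfu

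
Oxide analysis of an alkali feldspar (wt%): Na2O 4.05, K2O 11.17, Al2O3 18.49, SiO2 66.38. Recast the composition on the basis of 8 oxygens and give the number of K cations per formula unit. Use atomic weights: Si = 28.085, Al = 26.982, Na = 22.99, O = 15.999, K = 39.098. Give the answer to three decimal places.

0.646 K apfu

4.05 wt% Na2O ÷ 61.979 g/mol = 0.06534 mol, giving 0.13068 Na and 0.06534 O.
11.17 wt% K2O ÷ 94.195 g/mol = 0.11858 mol, giving 0.23716 K and 0.11858 O.
18.49 wt% Al2O3 ÷ 101.961 g/mol = 0.18134 mol, giving 0.36268 Al and 0.54402 O.
66.38 wt% SiO2 ÷ 60.083 g/mol = 1.10481 mol, giving 1.10481 Si and 2.20962 O.
Oxygen sums to 2.93756; scaling by 8/2.93756 = 2.72335 puts the formula on 8 O.
K: 0.23716 × 2.72335 = 0.646 atoms per formula unit.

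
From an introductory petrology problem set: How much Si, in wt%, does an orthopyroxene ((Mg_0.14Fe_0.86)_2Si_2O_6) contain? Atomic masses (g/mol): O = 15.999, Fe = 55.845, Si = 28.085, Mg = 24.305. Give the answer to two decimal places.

M((Mg_0.14Fe_0.86)_2Si_2O_6) = 255.023 g/mol.
Si contributes 2 × 28.085 = 56.170 g per mole.
56.170/255.023 = 0.2203 → 22.03%.

22.03 wt%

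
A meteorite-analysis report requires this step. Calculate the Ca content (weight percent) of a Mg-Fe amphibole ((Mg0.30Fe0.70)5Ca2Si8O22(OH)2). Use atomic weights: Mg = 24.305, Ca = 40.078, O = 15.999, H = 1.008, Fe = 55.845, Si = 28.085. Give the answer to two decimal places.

Formula mass = 1.50·24.305 + 3.50·55.845 + 2·40.078 + 8·28.085 + 24·15.999 + 2·1.008 = 922.743 g/mol, of which 80.156 g is Ca.
So Ca makes up 80.156/922.743 = 0.0869 of the mass, i.e. 8.69%.

8.69 weight percent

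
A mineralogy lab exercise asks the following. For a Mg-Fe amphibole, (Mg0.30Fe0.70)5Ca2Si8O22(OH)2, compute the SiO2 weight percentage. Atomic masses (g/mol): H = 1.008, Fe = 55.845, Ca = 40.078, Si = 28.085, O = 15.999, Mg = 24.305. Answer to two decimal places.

52.09 wt%

Molar mass of (Mg0.30Fe0.70)5Ca2Si8O22(OH)2 = 1.50×24.305 + 3.50×55.845 + 2×40.078 + 8×28.085 + 24×15.999 + 2×1.008 = 922.743 g/mol.
Each formula unit contains 8 Si, equivalent to 8/1 = 8.0000 mol SiO2.
M(SiO2) = 1×28.085 + 2×15.999 = 60.083 g/mol.
Mass of SiO2 per formula unit = 8.0000 × 60.083 = 480.664 g.
SiO2 wt% = 480.664 / 922.743 × 100 = 52.09%.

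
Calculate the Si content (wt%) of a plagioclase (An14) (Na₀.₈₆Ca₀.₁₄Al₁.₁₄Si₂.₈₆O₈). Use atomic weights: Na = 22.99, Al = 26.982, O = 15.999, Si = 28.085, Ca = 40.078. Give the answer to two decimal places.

30.37 wt%

Molar mass of Na₀.₈₆Ca₀.₁₄Al₁.₁₄Si₂.₈₆O₈: 0.86*22.99 + 0.14*40.078 + 1.14*26.982 + 2.86*28.085 + 8*15.999 = 264.457 g/mol.
Mass of Si per formula unit: 2.86 × 28.085 = 80.323 g.
Weight fraction Si = 80.323 / 264.457 = 0.3037.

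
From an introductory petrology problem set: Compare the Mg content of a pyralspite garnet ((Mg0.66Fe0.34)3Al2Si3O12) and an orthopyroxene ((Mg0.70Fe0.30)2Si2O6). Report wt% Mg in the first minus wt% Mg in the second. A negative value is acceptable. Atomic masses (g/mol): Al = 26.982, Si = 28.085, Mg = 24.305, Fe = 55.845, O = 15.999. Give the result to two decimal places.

Mg in (Mg0.66Fe0.34)3Al2Si3O12: molar mass 435.293 g/mol; 1.98×24.305 = 48.124 g → 11.06 wt%.
Mg in (Mg0.70Fe0.30)2Si2O6: molar mass 219.698 g/mol; 1.40×24.305 = 34.027 g → 15.49 wt%.
Difference = 11.06 − 15.49 = -4.43 percentage points.

-4.43 percentage points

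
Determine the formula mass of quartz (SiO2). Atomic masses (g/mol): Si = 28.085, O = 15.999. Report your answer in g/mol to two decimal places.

60.08 g/mol

The formula mass is the sum 1*28.085 + 2*15.999.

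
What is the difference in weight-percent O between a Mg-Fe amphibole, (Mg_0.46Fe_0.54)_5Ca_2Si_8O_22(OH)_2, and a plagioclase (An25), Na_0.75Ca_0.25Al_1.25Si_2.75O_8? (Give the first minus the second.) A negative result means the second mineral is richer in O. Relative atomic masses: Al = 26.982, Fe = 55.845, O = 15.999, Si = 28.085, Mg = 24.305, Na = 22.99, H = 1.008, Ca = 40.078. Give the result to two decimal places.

First mineral: 383.976 g O in 897.511 g formula = 42.78 wt% O.
Second mineral: 127.992 g O in 266.215 g formula = 48.08 wt% O.
42.78% − 48.08% gives a difference of -5.30 percentage points.

-5.30 percentage points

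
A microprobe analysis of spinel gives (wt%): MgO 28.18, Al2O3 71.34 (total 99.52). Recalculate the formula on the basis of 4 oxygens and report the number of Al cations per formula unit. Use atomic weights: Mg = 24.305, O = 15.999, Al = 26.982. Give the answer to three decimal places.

2.000 Al apfu

28.18 wt% MgO ÷ 40.304 g/mol = 0.69919 mol, giving 0.69919 Mg and 0.69919 O.
71.34 wt% Al2O3 ÷ 101.961 g/mol = 0.69968 mol, giving 1.39936 Al and 2.09904 O.
Oxygen sums to 2.79823; scaling by 4/2.79823 = 1.42948 puts the formula on 4 O.
Al: 1.39936 × 1.42948 = 2.000 atoms per formula unit.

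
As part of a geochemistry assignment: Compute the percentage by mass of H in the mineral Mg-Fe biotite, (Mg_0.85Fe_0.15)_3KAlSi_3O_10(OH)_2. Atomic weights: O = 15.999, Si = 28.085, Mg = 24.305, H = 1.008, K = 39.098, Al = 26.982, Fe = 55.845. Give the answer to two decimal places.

0.47 weight percent

Formula mass = 2.55·24.305 + 0.45·55.845 + 1·39.098 + 1·26.982 + 3·28.085 + 12·15.999 + 2·1.008 = 431.447 g/mol, of which 2.016 g is H.
So H makes up 2.016/431.447 = 0.0047 of the mass, i.e. 0.47%.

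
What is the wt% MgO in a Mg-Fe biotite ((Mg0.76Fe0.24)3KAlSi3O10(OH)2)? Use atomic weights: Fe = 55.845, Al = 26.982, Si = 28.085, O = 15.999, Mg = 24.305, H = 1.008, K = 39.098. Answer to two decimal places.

20.89 wt%

Formula mass = 439.963 g/mol.
2.28 Mg → 2.2800 mol MgO per formula unit; M(MgO) = 40.304, so MgO mass = 91.893 g.
91.893/439.963 × 100 = 20.89 wt%.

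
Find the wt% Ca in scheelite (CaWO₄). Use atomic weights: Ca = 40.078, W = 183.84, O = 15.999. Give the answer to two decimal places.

Molar mass of CaWO₄: 1*40.078 + 1*183.84 + 4*15.999 = 287.914 g/mol.
Mass of Ca per formula unit: 1 × 40.078 = 40.078 g.
Weight fraction Ca = 40.078 / 287.914 = 0.1392.

13.92 mass %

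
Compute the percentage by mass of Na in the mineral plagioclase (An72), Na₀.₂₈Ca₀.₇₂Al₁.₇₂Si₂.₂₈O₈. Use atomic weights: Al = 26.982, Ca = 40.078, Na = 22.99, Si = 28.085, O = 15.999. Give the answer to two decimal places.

Molar mass of Na₀.₂₈Ca₀.₇₂Al₁.₇₂Si₂.₂₈O₈: 0.28·22.99 + 0.72·40.078 + 1.72·26.982 + 2.28·28.085 + 8·15.999 = 273.728 g/mol.
Mass of Na per formula unit: 0.28 × 22.99 = 6.437 g.
Weight fraction Na = 6.437 / 273.728 = 0.0235.

2.35 mass %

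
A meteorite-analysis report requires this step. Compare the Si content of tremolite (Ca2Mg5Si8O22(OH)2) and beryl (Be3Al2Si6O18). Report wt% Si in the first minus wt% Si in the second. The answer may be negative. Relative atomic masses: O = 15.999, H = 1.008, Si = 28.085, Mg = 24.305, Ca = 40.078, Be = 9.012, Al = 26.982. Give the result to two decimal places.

M(Ca2Mg5Si8O22(OH)2) = 812.353 g/mol, so wt% Si = 224.680/812.353 × 100 = 27.66%.
M(Be3Al2Si6O18) = 537.492 g/mol, so wt% Si = 168.510/537.492 × 100 = 31.35%.
27.66 − 31.35 = -3.69 pp.

-3.69 percentage points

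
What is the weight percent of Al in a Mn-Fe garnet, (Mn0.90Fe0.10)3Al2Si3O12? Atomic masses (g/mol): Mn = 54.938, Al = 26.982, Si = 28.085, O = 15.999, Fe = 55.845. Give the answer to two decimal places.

10.90 wt%

Molar mass of (Mn0.90Fe0.10)3Al2Si3O12: 2.70*54.938 + 0.30*55.845 + 2*26.982 + 3*28.085 + 12*15.999 = 495.293 g/mol.
Mass of Al per formula unit: 2 × 26.982 = 53.964 g.
Weight fraction Al = 53.964 / 495.293 = 0.1090.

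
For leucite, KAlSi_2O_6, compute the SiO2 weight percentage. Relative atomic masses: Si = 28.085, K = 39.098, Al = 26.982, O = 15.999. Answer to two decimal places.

55.06 wt%

Formula mass = 218.244 g/mol.
2 Si → 2.0000 mol SiO2 per formula unit; M(SiO2) = 60.083, so SiO2 mass = 120.166 g.
120.166/218.244 × 100 = 55.06 wt%.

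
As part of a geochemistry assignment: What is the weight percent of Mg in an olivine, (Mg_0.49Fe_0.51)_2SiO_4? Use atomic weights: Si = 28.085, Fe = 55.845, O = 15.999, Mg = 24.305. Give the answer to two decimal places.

Molar mass of (Mg_0.49Fe_0.51)_2SiO_4: 0.98×24.305 + 1.02×55.845 + 1×28.085 + 4×15.999 = 172.862 g/mol.
Mass of Mg per formula unit: 0.98 × 24.305 = 23.819 g.
Weight fraction Mg = 23.819 / 172.862 = 0.1378.

13.78 mass %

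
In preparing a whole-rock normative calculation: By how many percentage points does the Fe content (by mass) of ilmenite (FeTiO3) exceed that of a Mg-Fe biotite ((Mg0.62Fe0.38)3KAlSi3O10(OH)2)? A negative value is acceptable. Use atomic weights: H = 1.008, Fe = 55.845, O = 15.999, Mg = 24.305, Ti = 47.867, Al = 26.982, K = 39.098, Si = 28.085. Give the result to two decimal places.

First mineral: 55.845 g Fe in 151.709 g formula = 36.81 wt% Fe.
Second mineral: 63.663 g Fe in 453.210 g formula = 14.05 wt% Fe.
36.81% − 14.05% gives a difference of 22.76 percentage points.

22.76 percentage points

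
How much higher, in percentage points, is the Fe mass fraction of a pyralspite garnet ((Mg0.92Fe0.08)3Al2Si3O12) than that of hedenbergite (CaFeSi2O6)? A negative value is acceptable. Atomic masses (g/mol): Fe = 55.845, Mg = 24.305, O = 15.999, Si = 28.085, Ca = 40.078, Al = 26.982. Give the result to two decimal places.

-19.25 percentage points

M((Mg0.92Fe0.08)3Al2Si3O12) = 410.692 g/mol, so wt% Fe = 13.403/410.692 × 100 = 3.26%.
M(CaFeSi2O6) = 248.087 g/mol, so wt% Fe = 55.845/248.087 × 100 = 22.51%.
3.26 − 22.51 = -19.25 pp.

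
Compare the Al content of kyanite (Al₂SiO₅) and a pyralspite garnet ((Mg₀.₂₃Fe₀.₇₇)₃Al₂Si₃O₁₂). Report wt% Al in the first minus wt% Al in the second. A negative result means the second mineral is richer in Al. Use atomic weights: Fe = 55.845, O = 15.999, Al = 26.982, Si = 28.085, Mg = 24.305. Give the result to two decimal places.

21.96 percentage points

Al in Al₂SiO₅: molar mass 162.044 g/mol; 2×26.982 = 53.964 g → 33.30 wt%.
Al in (Mg₀.₂₃Fe₀.₇₇)₃Al₂Si₃O₁₂: molar mass 475.979 g/mol; 2×26.982 = 53.964 g → 11.34 wt%.
Difference = 33.30 − 11.34 = 21.96 percentage points.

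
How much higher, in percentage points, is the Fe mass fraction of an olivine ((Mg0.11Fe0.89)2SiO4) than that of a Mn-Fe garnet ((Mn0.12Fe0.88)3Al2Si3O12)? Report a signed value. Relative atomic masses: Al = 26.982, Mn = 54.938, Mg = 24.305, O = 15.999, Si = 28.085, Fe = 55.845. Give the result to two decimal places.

M((Mg0.11Fe0.89)2SiO4) = 196.832 g/mol, so wt% Fe = 99.404/196.832 × 100 = 50.50%.
M((Mn0.12Fe0.88)3Al2Si3O12) = 497.415 g/mol, so wt% Fe = 147.431/497.415 × 100 = 29.64%.
50.50 − 29.64 = 20.86 pp.

20.86 percentage points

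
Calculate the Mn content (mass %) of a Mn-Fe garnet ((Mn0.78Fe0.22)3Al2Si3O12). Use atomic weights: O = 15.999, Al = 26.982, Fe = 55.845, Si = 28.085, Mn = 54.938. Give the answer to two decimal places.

Molar mass of (Mn0.78Fe0.22)3Al2Si3O12: 2.34*54.938 + 0.66*55.845 + 2*26.982 + 3*28.085 + 12*15.999 = 495.620 g/mol.
Mass of Mn per formula unit: 2.34 × 54.938 = 128.555 g.
Weight fraction Mn = 128.555 / 495.620 = 0.2594.

25.94 mass %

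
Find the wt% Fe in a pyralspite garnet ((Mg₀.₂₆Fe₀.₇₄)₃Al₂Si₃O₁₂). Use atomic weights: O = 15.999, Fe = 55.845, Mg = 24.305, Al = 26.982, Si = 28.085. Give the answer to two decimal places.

M((Mg₀.₂₆Fe₀.₇₄)₃Al₂Si₃O₁₂) = 473.141 g/mol.
Fe contributes 2.22 × 55.845 = 123.976 g per mole.
123.976/473.141 = 0.2620 → 26.20%.

26.20 weight percent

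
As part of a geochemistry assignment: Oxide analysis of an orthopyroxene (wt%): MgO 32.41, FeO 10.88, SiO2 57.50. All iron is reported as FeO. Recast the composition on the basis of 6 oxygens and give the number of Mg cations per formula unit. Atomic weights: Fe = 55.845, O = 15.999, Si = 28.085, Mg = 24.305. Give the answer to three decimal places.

MgO: 32.41/40.304 = 0.80414 mol → 0.80414 mol Mg, 0.80414 mol O.
FeO: 10.88/71.844 = 0.15144 mol → 0.15144 mol Fe, 0.15144 mol O.
SiO2: 57.50/60.083 = 0.95701 mol → 0.95701 mol Si, 1.91402 mol O.
Total oxygen = 2.86960 mol. Normalization factor = 6/2.86960 = 2.09088.
Mg per 6 O = 0.80414 × 2.09088 = 1.681.

1.681 Mg apfu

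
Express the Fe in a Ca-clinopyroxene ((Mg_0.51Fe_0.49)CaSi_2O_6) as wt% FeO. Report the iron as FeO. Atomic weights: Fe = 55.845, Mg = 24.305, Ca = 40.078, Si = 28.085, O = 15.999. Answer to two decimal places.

Formula mass = 232.002 g/mol.
0.49 Fe → 0.4900 mol FeO per formula unit; M(FeO) = 71.844, so FeO mass = 35.204 g.
35.204/232.002 × 100 = 15.17 wt%.

15.17 wt%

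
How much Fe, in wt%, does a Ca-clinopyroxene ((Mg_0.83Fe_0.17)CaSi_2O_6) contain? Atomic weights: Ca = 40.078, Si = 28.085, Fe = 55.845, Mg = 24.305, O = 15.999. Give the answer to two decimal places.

4.28 wt%

Molar mass of (Mg_0.83Fe_0.17)CaSi_2O_6: 0.83·24.305 + 0.17·55.845 + 1·40.078 + 2·28.085 + 6·15.999 = 221.909 g/mol.
Mass of Fe per formula unit: 0.17 × 55.845 = 9.494 g.
Weight fraction Fe = 9.494 / 221.909 = 0.0428.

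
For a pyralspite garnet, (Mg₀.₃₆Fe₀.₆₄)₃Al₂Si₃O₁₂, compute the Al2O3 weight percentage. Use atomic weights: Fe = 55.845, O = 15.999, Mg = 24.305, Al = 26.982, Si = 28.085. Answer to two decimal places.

21.99 wt%

Molar mass of (Mg₀.₃₆Fe₀.₆₄)₃Al₂Si₃O₁₂ = 1.08*24.305 + 1.92*55.845 + 2*26.982 + 3*28.085 + 12*15.999 = 463.679 g/mol.
Each formula unit contains 2 Al, equivalent to 2/2 = 1.0000 mol Al2O3.
M(Al2O3) = 2×26.982 + 3×15.999 = 101.961 g/mol.
Mass of Al2O3 per formula unit = 1.0000 × 101.961 = 101.961 g.
Al2O3 wt% = 101.961 / 463.679 × 100 = 21.99%.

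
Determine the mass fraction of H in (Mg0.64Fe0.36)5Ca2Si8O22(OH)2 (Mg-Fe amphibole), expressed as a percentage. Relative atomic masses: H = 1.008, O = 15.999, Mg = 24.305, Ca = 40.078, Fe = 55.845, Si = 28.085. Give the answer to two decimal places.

0.23 weight percent

Molar mass of (Mg0.64Fe0.36)5Ca2Si8O22(OH)2: 3.20×24.305 + 1.80×55.845 + 2×40.078 + 8×28.085 + 24×15.999 + 2×1.008 = 869.125 g/mol.
Mass of H per formula unit: 2 × 1.008 = 2.016 g.
Weight fraction H = 2.016 / 869.125 = 0.0023.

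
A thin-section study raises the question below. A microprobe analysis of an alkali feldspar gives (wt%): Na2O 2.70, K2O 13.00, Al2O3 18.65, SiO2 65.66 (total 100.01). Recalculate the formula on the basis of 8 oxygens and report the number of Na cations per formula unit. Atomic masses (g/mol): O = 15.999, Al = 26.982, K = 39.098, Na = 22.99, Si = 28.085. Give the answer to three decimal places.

0.239 Na apfu

Na2O (M=61.979): mol = 0.04356; Na = 0.08712, O = 0.04356.
K2O (M=94.195): mol = 0.13801; K = 0.27602, O = 0.13801.
Al2O3 (M=101.961): mol = 0.18291; Al = 0.36582, O = 0.54873.
SiO2 (M=60.083): mol = 1.09282; Si = 1.09282, O = 2.18564.
ΣO = 2.91594; factor = 8/ΣO = 2.74354.
Na apfu = 0.08712 × 2.74354 = 0.239.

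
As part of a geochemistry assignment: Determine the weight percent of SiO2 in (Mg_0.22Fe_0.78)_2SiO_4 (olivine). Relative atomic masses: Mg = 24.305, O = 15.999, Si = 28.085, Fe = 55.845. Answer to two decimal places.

Molar mass of (Mg_0.22Fe_0.78)_2SiO_4 = 0.44×24.305 + 1.56×55.845 + 1×28.085 + 4×15.999 = 189.893 g/mol.
Each formula unit contains 1 Si, equivalent to 1/1 = 1.0000 mol SiO2.
M(SiO2) = 1×28.085 + 2×15.999 = 60.083 g/mol.
Mass of SiO2 per formula unit = 1.0000 × 60.083 = 60.083 g.
SiO2 wt% = 60.083 / 189.893 × 100 = 31.64%.

31.64 wt%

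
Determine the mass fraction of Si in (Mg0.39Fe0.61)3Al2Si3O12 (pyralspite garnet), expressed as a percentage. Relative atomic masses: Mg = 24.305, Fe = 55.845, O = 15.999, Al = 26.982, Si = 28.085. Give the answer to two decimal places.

18.28 mass %

Molar mass of (Mg0.39Fe0.61)3Al2Si3O12: 1.17×24.305 + 1.83×55.845 + 2×26.982 + 3×28.085 + 12×15.999 = 460.840 g/mol.
Mass of Si per formula unit: 3 × 28.085 = 84.255 g.
Weight fraction Si = 84.255 / 460.840 = 0.1828.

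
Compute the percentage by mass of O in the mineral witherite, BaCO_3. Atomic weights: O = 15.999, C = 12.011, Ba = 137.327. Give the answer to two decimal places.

24.32 wt%

M(BaCO_3) = 197.335 g/mol.
O contributes 3 × 15.999 = 47.997 g per mole.
47.997/197.335 = 0.2432 → 24.32%.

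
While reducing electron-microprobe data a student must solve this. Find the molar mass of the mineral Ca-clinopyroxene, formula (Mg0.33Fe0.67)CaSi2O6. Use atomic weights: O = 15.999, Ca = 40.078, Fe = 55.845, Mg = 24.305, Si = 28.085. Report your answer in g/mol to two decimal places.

237.68 g/mol

The formula mass is the sum 0.33(24.305) + 0.67(55.845) + 1(40.078) + 2(28.085) + 6(15.999).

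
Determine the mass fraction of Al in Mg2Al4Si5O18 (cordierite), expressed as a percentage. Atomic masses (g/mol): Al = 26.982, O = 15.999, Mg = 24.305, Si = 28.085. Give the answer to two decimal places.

18.45 mass %

Molar mass of Mg2Al4Si5O18: 2×24.305 + 4×26.982 + 5×28.085 + 18×15.999 = 584.945 g/mol.
Mass of Al per formula unit: 4 × 26.982 = 107.928 g.
Weight fraction Al = 107.928 / 584.945 = 0.1845.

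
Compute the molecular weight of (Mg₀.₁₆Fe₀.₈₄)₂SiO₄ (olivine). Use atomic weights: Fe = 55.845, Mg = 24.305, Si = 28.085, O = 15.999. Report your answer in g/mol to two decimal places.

M = 0.32×24.305 + 1.68×55.845 + 1×28.085 + 4×15.999

193.68 g/mol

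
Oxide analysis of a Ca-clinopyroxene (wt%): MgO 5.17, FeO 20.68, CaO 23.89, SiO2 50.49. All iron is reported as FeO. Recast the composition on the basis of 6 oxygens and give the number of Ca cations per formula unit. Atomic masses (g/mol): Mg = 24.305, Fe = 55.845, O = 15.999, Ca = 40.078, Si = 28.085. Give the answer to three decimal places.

MgO: 5.17/40.304 = 0.12828 mol → 0.12828 mol Mg, 0.12828 mol O.
FeO: 20.68/71.844 = 0.28785 mol → 0.28785 mol Fe, 0.28785 mol O.
CaO: 23.89/56.077 = 0.42602 mol → 0.42602 mol Ca, 0.42602 mol O.
SiO2: 50.49/60.083 = 0.84034 mol → 0.84034 mol Si, 1.68068 mol O.
Total oxygen = 2.52283 mol. Normalization factor = 6/2.52283 = 2.37828.
Ca per 6 O = 0.42602 × 2.37828 = 1.013.

1.013 Ca apfu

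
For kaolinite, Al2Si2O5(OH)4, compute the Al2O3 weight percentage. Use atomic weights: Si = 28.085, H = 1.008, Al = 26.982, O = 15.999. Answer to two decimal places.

Molar mass of Al2Si2O5(OH)4 = 2*26.982 + 2*28.085 + 9*15.999 + 4*1.008 = 258.157 g/mol.
Each formula unit contains 2 Al, equivalent to 2/2 = 1.0000 mol Al2O3.
M(Al2O3) = 2×26.982 + 3×15.999 = 101.961 g/mol.
Mass of Al2O3 per formula unit = 1.0000 × 101.961 = 101.961 g.
Al2O3 wt% = 101.961 / 258.157 × 100 = 39.50%.

39.50 wt%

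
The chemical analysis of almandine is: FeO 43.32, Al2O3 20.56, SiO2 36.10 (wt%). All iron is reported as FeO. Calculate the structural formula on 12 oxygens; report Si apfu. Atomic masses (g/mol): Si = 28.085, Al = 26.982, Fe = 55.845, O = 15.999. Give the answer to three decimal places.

43.32 wt% FeO ÷ 71.844 g/mol = 0.60297 mol, giving 0.60297 Fe and 0.60297 O.
20.56 wt% Al2O3 ÷ 101.961 g/mol = 0.20165 mol, giving 0.40330 Al and 0.60495 O.
36.10 wt% SiO2 ÷ 60.083 g/mol = 0.60084 mol, giving 0.60084 Si and 1.20168 O.
Oxygen sums to 2.40960; scaling by 12/2.40960 = 4.98008 puts the formula on 12 O.
Si: 0.60084 × 4.98008 = 2.992 atoms per formula unit.

2.992 Si apfu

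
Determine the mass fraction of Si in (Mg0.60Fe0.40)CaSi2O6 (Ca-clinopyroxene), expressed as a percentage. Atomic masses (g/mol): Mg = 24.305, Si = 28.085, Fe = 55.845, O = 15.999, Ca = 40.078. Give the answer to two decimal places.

24.51 mass %

Molar mass of (Mg0.60Fe0.40)CaSi2O6: 0.60·24.305 + 0.40·55.845 + 1·40.078 + 2·28.085 + 6·15.999 = 229.163 g/mol.
Mass of Si per formula unit: 2 × 28.085 = 56.170 g.
Weight fraction Si = 56.170 / 229.163 = 0.2451.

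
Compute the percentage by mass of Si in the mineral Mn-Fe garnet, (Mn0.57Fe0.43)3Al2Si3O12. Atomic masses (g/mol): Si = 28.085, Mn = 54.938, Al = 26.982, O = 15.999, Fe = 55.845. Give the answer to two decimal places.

16.98 wt%

M((Mn0.57Fe0.43)3Al2Si3O12) = 496.191 g/mol.
Si contributes 3 × 28.085 = 84.255 g per mole.
84.255/496.191 = 0.1698 → 16.98%.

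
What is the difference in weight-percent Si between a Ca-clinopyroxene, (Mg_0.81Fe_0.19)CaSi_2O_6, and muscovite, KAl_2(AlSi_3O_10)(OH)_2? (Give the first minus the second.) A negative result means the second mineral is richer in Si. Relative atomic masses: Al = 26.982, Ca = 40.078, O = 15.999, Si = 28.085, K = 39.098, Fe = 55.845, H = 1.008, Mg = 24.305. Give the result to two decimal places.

M((Mg_0.81Fe_0.19)CaSi_2O_6) = 222.540 g/mol, so wt% Si = 56.170/222.540 × 100 = 25.24%.
M(KAl_2(AlSi_3O_10)(OH)_2) = 398.303 g/mol, so wt% Si = 84.255/398.303 × 100 = 21.15%.
25.24 − 21.15 = 4.09 pp.

4.09 percentage points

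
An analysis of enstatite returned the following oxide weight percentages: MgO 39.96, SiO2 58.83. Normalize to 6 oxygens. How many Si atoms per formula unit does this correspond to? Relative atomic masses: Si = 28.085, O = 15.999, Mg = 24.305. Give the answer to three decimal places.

1.992 Si apfu

MgO (M=40.304): mol = 0.99146; Mg = 0.99146, O = 0.99146.
SiO2 (M=60.083): mol = 0.97915; Si = 0.97915, O = 1.95830.
ΣO = 2.94976; factor = 6/ΣO = 2.03406.
Si apfu = 0.97915 × 2.03406 = 1.992.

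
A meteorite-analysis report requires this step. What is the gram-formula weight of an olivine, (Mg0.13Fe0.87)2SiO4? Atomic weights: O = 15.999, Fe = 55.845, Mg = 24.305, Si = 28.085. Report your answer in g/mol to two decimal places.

195.57 g/mol

Mg: 0.26 × 24.305 = 6.3193
Fe: 1.74 × 55.845 = 97.1703
Si: 1 × 28.085 = 28.0850
O: 4 × 15.999 = 63.9960
Summing the contributions gives the formula mass.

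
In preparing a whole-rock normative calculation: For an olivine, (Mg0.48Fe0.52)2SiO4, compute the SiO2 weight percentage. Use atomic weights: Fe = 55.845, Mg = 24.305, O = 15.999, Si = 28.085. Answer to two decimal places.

34.63 wt%

Molar mass of (Mg0.48Fe0.52)2SiO4 = 0.96·24.305 + 1.04·55.845 + 1·28.085 + 4·15.999 = 173.493 g/mol.
Each formula unit contains 1 Si, equivalent to 1/1 = 1.0000 mol SiO2.
M(SiO2) = 1×28.085 + 2×15.999 = 60.083 g/mol.
Mass of SiO2 per formula unit = 1.0000 × 60.083 = 60.083 g.
SiO2 wt% = 60.083 / 173.493 × 100 = 34.63%.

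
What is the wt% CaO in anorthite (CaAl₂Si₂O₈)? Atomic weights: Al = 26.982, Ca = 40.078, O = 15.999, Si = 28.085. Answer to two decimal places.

20.16 wt%

Formula mass = 278.204 g/mol.
1 Ca → 1.0000 mol CaO per formula unit; M(CaO) = 56.077, so CaO mass = 56.077 g.
56.077/278.204 × 100 = 20.16 wt%.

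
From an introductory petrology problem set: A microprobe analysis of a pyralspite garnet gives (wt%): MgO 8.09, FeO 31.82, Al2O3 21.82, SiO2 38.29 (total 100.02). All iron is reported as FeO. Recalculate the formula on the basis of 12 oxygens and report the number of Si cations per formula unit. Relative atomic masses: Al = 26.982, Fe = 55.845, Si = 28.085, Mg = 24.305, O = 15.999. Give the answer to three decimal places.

MgO (M=40.304): mol = 0.20072; Mg = 0.20072, O = 0.20072.
FeO (M=71.844): mol = 0.44290; Fe = 0.44290, O = 0.44290.
Al2O3 (M=101.961): mol = 0.21400; Al = 0.42800, O = 0.64200.
SiO2 (M=60.083): mol = 0.63729; Si = 0.63729, O = 1.27458.
ΣO = 2.56020; factor = 12/ΣO = 4.68713.
Si apfu = 0.63729 × 4.68713 = 2.987.

2.987 Si apfu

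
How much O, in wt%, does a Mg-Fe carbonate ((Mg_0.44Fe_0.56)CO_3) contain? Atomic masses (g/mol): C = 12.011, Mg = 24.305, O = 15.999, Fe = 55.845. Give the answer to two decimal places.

Molar mass of (Mg_0.44Fe_0.56)CO_3: 0.44*24.305 + 0.56*55.845 + 1*12.011 + 3*15.999 = 101.975 g/mol.
Mass of O per formula unit: 3 × 15.999 = 47.997 g.
Weight fraction O = 47.997 / 101.975 = 0.4707.

47.07 wt%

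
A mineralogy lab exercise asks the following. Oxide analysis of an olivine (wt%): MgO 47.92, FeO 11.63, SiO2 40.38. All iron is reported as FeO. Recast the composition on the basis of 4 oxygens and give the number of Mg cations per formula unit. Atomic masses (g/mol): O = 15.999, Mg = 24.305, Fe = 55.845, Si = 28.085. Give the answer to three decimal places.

1.765 Mg apfu

47.92 wt% MgO ÷ 40.304 g/mol = 1.18896 mol, giving 1.18896 Mg and 1.18896 O.
11.63 wt% FeO ÷ 71.844 g/mol = 0.16188 mol, giving 0.16188 Fe and 0.16188 O.
40.38 wt% SiO2 ÷ 60.083 g/mol = 0.67207 mol, giving 0.67207 Si and 1.34414 O.
Oxygen sums to 2.69498; scaling by 4/2.69498 = 1.48424 puts the formula on 4 O.
Mg: 1.18896 × 1.48424 = 1.765 atoms per formula unit.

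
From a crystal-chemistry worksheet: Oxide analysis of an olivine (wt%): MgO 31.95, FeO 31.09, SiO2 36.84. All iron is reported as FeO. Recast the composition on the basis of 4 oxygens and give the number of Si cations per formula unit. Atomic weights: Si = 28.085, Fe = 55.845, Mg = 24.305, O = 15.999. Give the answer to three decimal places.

31.95 wt% MgO ÷ 40.304 g/mol = 0.79273 mol, giving 0.79273 Mg and 0.79273 O.
31.09 wt% FeO ÷ 71.844 g/mol = 0.43274 mol, giving 0.43274 Fe and 0.43274 O.
36.84 wt% SiO2 ÷ 60.083 g/mol = 0.61315 mol, giving 0.61315 Si and 1.22630 O.
Oxygen sums to 2.45177; scaling by 4/2.45177 = 1.63147 puts the formula on 4 O.
Si: 0.61315 × 1.63147 = 1.000 atoms per formula unit.

1.000 Si apfu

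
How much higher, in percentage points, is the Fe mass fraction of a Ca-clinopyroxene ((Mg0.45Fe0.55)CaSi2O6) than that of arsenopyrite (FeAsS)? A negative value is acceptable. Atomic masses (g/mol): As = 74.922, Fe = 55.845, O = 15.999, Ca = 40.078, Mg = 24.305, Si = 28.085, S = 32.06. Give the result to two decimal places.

Fe in (Mg0.45Fe0.55)CaSi2O6: molar mass 233.894 g/mol; 0.55×55.845 = 30.715 g → 13.13 wt%.
Fe in FeAsS: molar mass 162.827 g/mol; 1×55.845 = 55.845 g → 34.30 wt%.
Difference = 13.13 − 34.30 = -21.17 percentage points.

-21.17 percentage points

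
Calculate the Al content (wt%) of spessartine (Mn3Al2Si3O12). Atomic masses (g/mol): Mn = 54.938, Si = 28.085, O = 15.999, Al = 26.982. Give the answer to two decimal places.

M(Mn3Al2Si3O12) = 495.021 g/mol.
Al contributes 2 × 26.982 = 53.964 g per mole.
53.964/495.021 = 0.1090 → 10.90%.

10.90 wt%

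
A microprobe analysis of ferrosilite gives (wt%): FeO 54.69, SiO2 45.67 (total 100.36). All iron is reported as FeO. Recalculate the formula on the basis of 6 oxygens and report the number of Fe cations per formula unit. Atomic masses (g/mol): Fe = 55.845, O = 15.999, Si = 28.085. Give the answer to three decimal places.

FeO (M=71.844): mol = 0.76123; Fe = 0.76123, O = 0.76123.
SiO2 (M=60.083): mol = 0.76012; Si = 0.76012, O = 1.52024.
ΣO = 2.28147; factor = 6/ΣO = 2.62988.
Fe apfu = 0.76123 × 2.62988 = 2.002.

2.002 Fe apfu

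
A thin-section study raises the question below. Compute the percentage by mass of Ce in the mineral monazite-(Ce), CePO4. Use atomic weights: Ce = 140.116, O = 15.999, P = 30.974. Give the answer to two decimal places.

Molar mass of CePO4: 1·140.116 + 1·30.974 + 4·15.999 = 235.086 g/mol.
Mass of Ce per formula unit: 1 × 140.116 = 140.116 g.
Weight fraction Ce = 140.116 / 235.086 = 0.5960.

59.60 weight percent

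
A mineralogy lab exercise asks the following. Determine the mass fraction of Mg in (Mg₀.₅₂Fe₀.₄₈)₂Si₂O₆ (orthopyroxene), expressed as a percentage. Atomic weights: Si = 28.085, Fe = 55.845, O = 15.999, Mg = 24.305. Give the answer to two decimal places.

Formula mass = 1.04×24.305 + 0.96×55.845 + 2×28.085 + 6×15.999 = 231.052 g/mol, of which 25.277 g is Mg.
So Mg makes up 25.277/231.052 = 0.1094 of the mass, i.e. 10.94%.

10.94 wt%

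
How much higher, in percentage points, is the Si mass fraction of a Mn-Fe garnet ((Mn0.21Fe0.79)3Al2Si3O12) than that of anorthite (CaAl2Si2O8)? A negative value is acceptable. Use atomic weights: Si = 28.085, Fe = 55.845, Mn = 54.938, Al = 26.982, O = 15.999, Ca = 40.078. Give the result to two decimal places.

First mineral: 84.255 g Si in 497.171 g formula = 16.95 wt% Si.
Second mineral: 56.170 g Si in 278.204 g formula = 20.19 wt% Si.
16.95% − 20.19% gives a difference of -3.24 percentage points.

-3.24 percentage points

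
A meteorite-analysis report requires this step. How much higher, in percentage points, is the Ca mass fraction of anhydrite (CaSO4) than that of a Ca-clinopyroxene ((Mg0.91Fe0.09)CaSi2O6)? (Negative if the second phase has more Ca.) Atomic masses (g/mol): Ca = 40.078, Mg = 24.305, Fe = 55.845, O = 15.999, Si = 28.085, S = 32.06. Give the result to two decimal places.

11.17 percentage points

First mineral: 40.078 g Ca in 136.134 g formula = 29.44 wt% Ca.
Second mineral: 40.078 g Ca in 219.386 g formula = 18.27 wt% Ca.
29.44% − 18.27% gives a difference of 11.17 percentage points.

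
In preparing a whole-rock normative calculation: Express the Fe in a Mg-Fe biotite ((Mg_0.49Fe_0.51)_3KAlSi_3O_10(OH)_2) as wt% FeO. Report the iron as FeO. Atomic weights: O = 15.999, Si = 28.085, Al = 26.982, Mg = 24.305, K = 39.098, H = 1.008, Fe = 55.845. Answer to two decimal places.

M((Mg_0.49Fe_0.51)_3KAlSi_3O_10(OH)_2) = 465.510 g/mol; M(FeO) = 71.844 g/mol.
Moles FeO per formula unit = 1.53 Fe ÷ 1 = 1.5300.
FeO fraction = (1.5300 × 71.844) / 465.510 = 109.921/465.510 = 0.2361.

23.61 wt%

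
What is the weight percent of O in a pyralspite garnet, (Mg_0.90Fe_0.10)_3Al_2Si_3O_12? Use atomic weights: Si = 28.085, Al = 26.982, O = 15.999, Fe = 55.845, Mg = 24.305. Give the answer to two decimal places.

46.53 wt%

M((Mg_0.90Fe_0.10)_3Al_2Si_3O_12) = 412.584 g/mol.
O contributes 12 × 15.999 = 191.988 g per mole.
191.988/412.584 = 0.4653 → 46.53%.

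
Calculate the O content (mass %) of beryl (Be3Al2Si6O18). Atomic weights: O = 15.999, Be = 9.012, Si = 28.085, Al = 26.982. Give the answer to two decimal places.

53.58 mass %

M(Be3Al2Si6O18) = 537.492 g/mol.
O contributes 18 × 15.999 = 287.982 g per mole.
287.982/537.492 = 0.5358 → 53.58%.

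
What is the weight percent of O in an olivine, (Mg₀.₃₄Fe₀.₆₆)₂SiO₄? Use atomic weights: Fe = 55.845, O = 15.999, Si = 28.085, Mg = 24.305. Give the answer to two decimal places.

M((Mg₀.₃₄Fe₀.₆₆)₂SiO₄) = 182.324 g/mol.
O contributes 4 × 15.999 = 63.996 g per mole.
63.996/182.324 = 0.3510 → 35.10%.

35.10 mass %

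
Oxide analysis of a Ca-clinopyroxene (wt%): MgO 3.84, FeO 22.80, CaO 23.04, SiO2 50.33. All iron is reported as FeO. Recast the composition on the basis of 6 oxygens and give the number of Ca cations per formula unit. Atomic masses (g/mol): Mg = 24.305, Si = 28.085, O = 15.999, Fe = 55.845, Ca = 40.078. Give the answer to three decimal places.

0.987 Ca apfu

3.84 wt% MgO ÷ 40.304 g/mol = 0.09528 mol, giving 0.09528 Mg and 0.09528 O.
22.80 wt% FeO ÷ 71.844 g/mol = 0.31735 mol, giving 0.31735 Fe and 0.31735 O.
23.04 wt% CaO ÷ 56.077 g/mol = 0.41086 mol, giving 0.41086 Ca and 0.41086 O.
50.33 wt% SiO2 ÷ 60.083 g/mol = 0.83767 mol, giving 0.83767 Si and 1.67534 O.
Oxygen sums to 2.49883; scaling by 6/2.49883 = 2.40112 puts the formula on 6 O.
Ca: 0.41086 × 2.40112 = 0.987 atoms per formula unit.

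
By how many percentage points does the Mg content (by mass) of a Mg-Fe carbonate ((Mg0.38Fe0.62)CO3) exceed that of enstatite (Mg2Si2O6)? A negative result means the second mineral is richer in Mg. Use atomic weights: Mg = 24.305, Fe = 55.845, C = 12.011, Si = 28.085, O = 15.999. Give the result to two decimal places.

First mineral: 9.236 g Mg in 103.868 g formula = 8.89 wt% Mg.
Second mineral: 48.610 g Mg in 200.774 g formula = 24.21 wt% Mg.
8.89% − 24.21% gives a difference of -15.32 percentage points.

-15.32 percentage points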